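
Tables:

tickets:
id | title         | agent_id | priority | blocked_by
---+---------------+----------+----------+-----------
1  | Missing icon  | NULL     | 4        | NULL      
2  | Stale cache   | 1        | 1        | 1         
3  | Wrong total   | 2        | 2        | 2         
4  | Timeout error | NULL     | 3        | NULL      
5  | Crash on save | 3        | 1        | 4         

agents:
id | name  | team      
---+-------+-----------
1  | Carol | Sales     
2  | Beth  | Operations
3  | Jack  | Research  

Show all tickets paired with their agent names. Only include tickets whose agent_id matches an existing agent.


INNER JOIN keeps only tickets rows whose agent_id matches an id in agents. Walk through each ticket:
  - ticket 1 (Missing icon): agent_id=NULL, no match -> dropped
  - ticket 2 (Stale cache): agent_id=1 -> matches Carol
  - ticket 3 (Wrong total): agent_id=2 -> matches Beth
  - ticket 4 (Timeout error): agent_id=NULL, no match -> dropped
  - ticket 5 (Crash on save): agent_id=3 -> matches Jack
So 2 of 5 rows are dropped.

SQL:
SELECT a.title, b.name AS agent
FROM tickets a
INNER JOIN agents b ON a.agent_id = b.id

Result:
title         | agent
--------------+------
Stale cache   | Carol
Wrong total   | Beth 
Crash on save | Jack 


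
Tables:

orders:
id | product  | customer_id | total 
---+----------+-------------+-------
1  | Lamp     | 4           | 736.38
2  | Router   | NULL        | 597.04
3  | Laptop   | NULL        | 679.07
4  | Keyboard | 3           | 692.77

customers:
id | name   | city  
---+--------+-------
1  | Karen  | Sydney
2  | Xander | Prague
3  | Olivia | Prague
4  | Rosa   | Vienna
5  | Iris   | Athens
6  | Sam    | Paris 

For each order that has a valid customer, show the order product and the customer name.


INNER JOIN keeps only orders rows whose customer_id matches an id in customers. Walk through each order:
  - order 1 (Lamp): customer_id=4 -> matches Rosa
  - order 2 (Router): customer_id=NULL, no match -> dropped
  - order 3 (Laptop): customer_id=NULL, no match -> dropped
  - order 4 (Keyboard): customer_id=3 -> matches Olivia
So 2 of 4 rows are dropped.

SQL:
SELECT a.product, b.name AS customer
FROM orders a
INNER JOIN customers b ON a.customer_id = b.id

Result:
product  | customer
---------+---------
Lamp     | Rosa    
Keyboard | Olivia  


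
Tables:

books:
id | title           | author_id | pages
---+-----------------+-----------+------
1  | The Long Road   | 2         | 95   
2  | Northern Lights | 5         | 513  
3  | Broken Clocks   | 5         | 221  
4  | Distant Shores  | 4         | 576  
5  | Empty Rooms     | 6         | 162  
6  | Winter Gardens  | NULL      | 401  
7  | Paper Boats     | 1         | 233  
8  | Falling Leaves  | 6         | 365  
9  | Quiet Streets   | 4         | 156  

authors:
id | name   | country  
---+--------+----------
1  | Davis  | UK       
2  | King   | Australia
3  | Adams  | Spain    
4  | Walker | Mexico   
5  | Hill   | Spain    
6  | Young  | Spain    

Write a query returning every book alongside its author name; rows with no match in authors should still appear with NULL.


LEFT JOIN keeps every row from books (the left table); where author_id has no match in authors, the author columns become NULL. Walk through each book:
  - book 1 (The Long Road): author_id=2 -> matches King
  - book 2 (Northern Lights): author_id=5 -> matches Hill
  - book 3 (Broken Clocks): author_id=5 -> matches Hill
  - book 4 (Distant Shores): author_id=4 -> matches Walker
  - book 5 (Empty Rooms): author_id=6 -> matches Young
  - book 6 (Winter Gardens): author_id=NULL, no match -> kept with NULL
  - book 7 (Paper Boats): author_id=1 -> matches Davis
  - book 8 (Falling Leaves): author_id=6 -> matches Young
  - book 9 (Quiet Streets): author_id=4 -> matches Walker
All 9 rows appear; 1 has NULL author.

SQL:
SELECT a.title, b.name AS author
FROM books a
LEFT JOIN authors b ON a.author_id = b.id

Result:
title           | author
----------------+-------
The Long Road   | King  
Northern Lights | Hill  
Broken Clocks   | Hill  
Distant Shores  | Walker
Empty Rooms     | Young 
Winter Gardens  | NULL  
Paper Boats     | Davis 
Falling Leaves  | Young 
Quiet Streets   | Walker


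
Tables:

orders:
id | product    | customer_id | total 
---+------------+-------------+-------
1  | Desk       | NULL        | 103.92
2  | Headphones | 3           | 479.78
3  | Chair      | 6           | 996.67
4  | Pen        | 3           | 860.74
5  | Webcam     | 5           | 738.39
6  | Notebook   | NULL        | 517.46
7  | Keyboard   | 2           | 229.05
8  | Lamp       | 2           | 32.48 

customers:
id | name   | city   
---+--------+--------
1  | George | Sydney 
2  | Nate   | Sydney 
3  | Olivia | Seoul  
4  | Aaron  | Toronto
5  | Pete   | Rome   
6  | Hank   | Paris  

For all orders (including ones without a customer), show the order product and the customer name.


LEFT JOIN keeps every row from orders (the left table); where customer_id has no match in customers, the customer columns become NULL. Walk through each order:
  - order 1 (Desk): customer_id=NULL, no match -> kept with NULL
  - order 2 (Headphones): customer_id=3 -> matches Olivia
  - order 3 (Chair): customer_id=6 -> matches Hank
  - order 4 (Pen): customer_id=3 -> matches Olivia
  - order 5 (Webcam): customer_id=5 -> matches Pete
  - order 6 (Notebook): customer_id=NULL, no match -> kept with NULL
  - order 7 (Keyboard): customer_id=2 -> matches Nate
  - order 8 (Lamp): customer_id=2 -> matches Nate
All 8 rows appear; 2 have NULL customer.

SQL:
SELECT a.product, b.name AS customer
FROM orders a
LEFT JOIN customers b ON a.customer_id = b.id

Result:
product    | customer
-----------+---------
Desk       | NULL    
Headphones | Olivia  
Chair      | Hank    
Pen        | Olivia  
Webcam     | Pete    
Notebook   | NULL    
Keyboard   | Nate    
Lamp       | Nate    


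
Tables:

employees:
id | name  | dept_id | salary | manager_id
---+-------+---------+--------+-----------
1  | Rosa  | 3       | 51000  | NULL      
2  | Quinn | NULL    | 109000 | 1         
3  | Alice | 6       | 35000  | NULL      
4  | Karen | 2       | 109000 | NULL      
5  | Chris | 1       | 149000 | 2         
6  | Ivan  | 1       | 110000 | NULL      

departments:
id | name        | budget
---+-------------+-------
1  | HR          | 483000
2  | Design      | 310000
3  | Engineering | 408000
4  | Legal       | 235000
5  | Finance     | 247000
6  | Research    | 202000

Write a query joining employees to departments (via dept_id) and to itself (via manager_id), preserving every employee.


Two LEFT JOINs from the same base table employees: one to departments via dept_id, one to employees itself via manager_id. Both are LEFT so every employee is preserved.
Match against departments:
  - employee 1 (Rosa): dept_id=3 -> matches Engineering
  - employee 2 (Quinn): dept_id=NULL, no match -> kept with NULL
  - employee 3 (Alice): dept_id=6 -> matches Research
  - employee 4 (Karen): dept_id=2 -> matches Design
  - employee 5 (Chris): dept_id=1 -> matches HR
  - employee 6 (Ivan): dept_id=1 -> matches HR
Match against employees (self):
  - employee 1 (Rosa): manager_id=NULL -> NULL
  - employee 2 (Quinn): manager_id=1 -> Rosa
  - employee 3 (Alice): manager_id=NULL -> NULL
  - employee 4 (Karen): manager_id=NULL -> NULL
  - employee 5 (Chris): manager_id=2 -> Quinn
  - employee 6 (Ivan): manager_id=NULL -> NULL

SQL:
SELECT a.name, b.name AS department, c.name AS manager
FROM employees a
LEFT JOIN departments b ON a.dept_id = b.id
LEFT JOIN employees c ON a.manager_id = c.id

Result:
name  | department  | manager
------+-------------+--------
Rosa  | Engineering | NULL   
Quinn | NULL        | Rosa   
Alice | Research    | NULL   
Karen | Design      | NULL   
Chris | HR          | Quinn  
Ivan  | HR          | NULL   


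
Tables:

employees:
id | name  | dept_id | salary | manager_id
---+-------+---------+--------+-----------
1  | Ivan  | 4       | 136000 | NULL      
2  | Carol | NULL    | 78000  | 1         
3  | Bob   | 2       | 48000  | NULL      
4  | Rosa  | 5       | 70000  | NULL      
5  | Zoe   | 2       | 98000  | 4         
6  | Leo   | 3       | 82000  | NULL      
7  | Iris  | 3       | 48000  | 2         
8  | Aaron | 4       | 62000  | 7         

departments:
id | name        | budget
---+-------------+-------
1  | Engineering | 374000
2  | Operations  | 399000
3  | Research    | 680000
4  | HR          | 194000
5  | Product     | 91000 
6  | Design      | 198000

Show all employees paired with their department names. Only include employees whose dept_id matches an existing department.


INNER JOIN keeps only employees rows whose dept_id matches an id in departments. Walk through each employee:
  - employee 1 (Ivan): dept_id=4 -> matches HR
  - employee 2 (Carol): dept_id=NULL, no match -> dropped
  - employee 3 (Bob): dept_id=2 -> matches Operations
  - employee 4 (Rosa): dept_id=5 -> matches Product
  - employee 5 (Zoe): dept_id=2 -> matches Operations
  - employee 6 (Leo): dept_id=3 -> matches Research
  - employee 7 (Iris): dept_id=3 -> matches Research
  - employee 8 (Aaron): dept_id=4 -> matches HR
So 1 of 8 rows is dropped.

SQL:
SELECT a.name, b.name AS department
FROM employees a
INNER JOIN departments b ON a.dept_id = b.id

Result:
name  | department
------+-----------
Ivan  | HR        
Bob   | Operations
Rosa  | Product   
Zoe   | Operations
Leo   | Research  
Iris  | Research  
Aaron | HR        


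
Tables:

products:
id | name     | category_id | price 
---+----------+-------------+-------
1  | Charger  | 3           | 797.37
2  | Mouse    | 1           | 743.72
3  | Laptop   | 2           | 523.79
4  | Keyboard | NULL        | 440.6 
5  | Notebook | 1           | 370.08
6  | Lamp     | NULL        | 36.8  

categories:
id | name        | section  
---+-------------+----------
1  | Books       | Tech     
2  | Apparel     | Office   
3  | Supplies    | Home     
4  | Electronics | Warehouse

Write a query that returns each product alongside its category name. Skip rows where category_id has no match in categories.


INNER JOIN keeps only products rows whose category_id matches an id in categories. Walk through each product:
  - product 1 (Charger): category_id=3 -> matches Supplies
  - product 2 (Mouse): category_id=1 -> matches Books
  - product 3 (Laptop): category_id=2 -> matches Apparel
  - product 4 (Keyboard): category_id=NULL, no match -> dropped
  - product 5 (Notebook): category_id=1 -> matches Books
  - product 6 (Lamp): category_id=NULL, no match -> dropped
So 2 of 6 rows are dropped.

SQL:
SELECT a.name, b.name AS category
FROM products a
INNER JOIN categories b ON a.category_id = b.id

Result:
name     | category
---------+---------
Charger  | Supplies
Mouse    | Books   
Laptop   | Apparel 
Notebook | Books   


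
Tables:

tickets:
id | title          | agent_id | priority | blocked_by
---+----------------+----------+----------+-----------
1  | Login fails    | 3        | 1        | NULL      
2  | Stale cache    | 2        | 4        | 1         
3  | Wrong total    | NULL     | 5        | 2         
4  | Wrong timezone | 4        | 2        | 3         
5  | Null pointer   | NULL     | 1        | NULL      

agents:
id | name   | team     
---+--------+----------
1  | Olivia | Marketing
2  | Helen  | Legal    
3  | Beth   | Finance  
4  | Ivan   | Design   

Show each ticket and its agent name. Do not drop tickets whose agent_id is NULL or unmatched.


LEFT JOIN keeps every row from tickets (the left table); where agent_id has no match in agents, the agent columns become NULL. Walk through each ticket:
  - ticket 1 (Login fails): agent_id=3 -> matches Beth
  - ticket 2 (Stale cache): agent_id=2 -> matches Helen
  - ticket 3 (Wrong total): agent_id=NULL, no match -> kept with NULL
  - ticket 4 (Wrong timezone): agent_id=4 -> matches Ivan
  - ticket 5 (Null pointer): agent_id=NULL, no match -> kept with NULL
All 5 rows appear; 2 have NULL agent.

SQL:
SELECT a.title, b.name AS agent
FROM tickets a
LEFT JOIN agents b ON a.agent_id = b.id

Result:
title          | agent
---------------+------
Login fails    | Beth 
Stale cache    | Helen
Wrong total    | NULL 
Wrong timezone | Ivan 
Null pointer   | NULL 


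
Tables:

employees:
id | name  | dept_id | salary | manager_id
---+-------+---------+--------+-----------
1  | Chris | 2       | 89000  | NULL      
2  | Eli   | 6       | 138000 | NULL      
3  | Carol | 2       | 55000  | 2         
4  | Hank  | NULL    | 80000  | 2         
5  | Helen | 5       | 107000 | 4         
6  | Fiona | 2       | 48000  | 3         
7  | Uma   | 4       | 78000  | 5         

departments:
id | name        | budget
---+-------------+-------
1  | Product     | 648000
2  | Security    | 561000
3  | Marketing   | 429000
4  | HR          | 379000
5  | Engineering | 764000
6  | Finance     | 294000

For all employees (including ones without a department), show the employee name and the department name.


LEFT JOIN keeps every row from employees (the left table); where dept_id has no match in departments, the department columns become NULL. Walk through each employee:
  - employee 1 (Chris): dept_id=2 -> matches Security
  - employee 2 (Eli): dept_id=6 -> matches Finance
  - employee 3 (Carol): dept_id=2 -> matches Security
  - employee 4 (Hank): dept_id=NULL, no match -> kept with NULL
  - employee 5 (Helen): dept_id=5 -> matches Engineering
  - employee 6 (Fiona): dept_id=2 -> matches Security
  - employee 7 (Uma): dept_id=4 -> matches HR
All 7 rows appear; 1 has NULL department.

SQL:
SELECT a.name, b.name AS department
FROM employees a
LEFT JOIN departments b ON a.dept_id = b.id

Result:
name  | department 
------+------------
Chris | Security   
Eli   | Finance    
Carol | Security   
Hank  | NULL       
Helen | Engineering
Fiona | Security   
Uma   | HR         


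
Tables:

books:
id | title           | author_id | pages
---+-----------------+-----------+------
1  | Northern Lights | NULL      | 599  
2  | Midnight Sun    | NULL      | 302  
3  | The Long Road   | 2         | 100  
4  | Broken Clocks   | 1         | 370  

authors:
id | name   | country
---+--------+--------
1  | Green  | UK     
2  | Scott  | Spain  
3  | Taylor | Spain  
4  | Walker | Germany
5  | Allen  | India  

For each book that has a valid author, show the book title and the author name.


INNER JOIN keeps only books rows whose author_id matches an id in authors. Walk through each book:
  - book 1 (Northern Lights): author_id=NULL, no match -> dropped
  - book 2 (Midnight Sun): author_id=NULL, no match -> dropped
  - book 3 (The Long Road): author_id=2 -> matches Scott
  - book 4 (Broken Clocks): author_id=1 -> matches Green
So 2 of 4 rows are dropped.

SQL:
SELECT a.title, b.name AS author
FROM books a
INNER JOIN authors b ON a.author_id = b.id

Result:
title         | author
--------------+-------
The Long Road | Scott 
Broken Clocks | Green 


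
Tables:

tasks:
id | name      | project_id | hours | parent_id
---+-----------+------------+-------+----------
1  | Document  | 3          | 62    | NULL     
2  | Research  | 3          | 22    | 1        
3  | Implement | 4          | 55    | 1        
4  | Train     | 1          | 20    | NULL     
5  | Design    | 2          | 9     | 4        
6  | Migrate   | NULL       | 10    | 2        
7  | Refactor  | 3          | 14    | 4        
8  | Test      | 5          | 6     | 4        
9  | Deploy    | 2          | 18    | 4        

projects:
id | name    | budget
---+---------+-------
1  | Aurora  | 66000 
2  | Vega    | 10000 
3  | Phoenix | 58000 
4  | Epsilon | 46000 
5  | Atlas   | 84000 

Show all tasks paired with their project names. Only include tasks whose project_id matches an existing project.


INNER JOIN keeps only tasks rows whose project_id matches an id in projects. Walk through each task:
  - task 1 (Document): project_id=3 -> matches Phoenix
  - task 2 (Research): project_id=3 -> matches Phoenix
  - task 3 (Implement): project_id=4 -> matches Epsilon
  - task 4 (Train): project_id=1 -> matches Aurora
  - task 5 (Design): project_id=2 -> matches Vega
  - task 6 (Migrate): project_id=NULL, no match -> dropped
  - task 7 (Refactor): project_id=3 -> matches Phoenix
  - task 8 (Test): project_id=5 -> matches Atlas
  - task 9 (Deploy): project_id=2 -> matches Vega
So 1 of 9 rows is dropped.

SQL:
SELECT a.name, b.name AS project
FROM tasks a
INNER JOIN projects b ON a.project_id = b.id

Result:
name      | project
----------+--------
Document  | Phoenix
Research  | Phoenix
Implement | Epsilon
Train     | Aurora 
Design    | Vega   
Refactor  | Phoenix
Test      | Atlas  
Deploy    | Vega   


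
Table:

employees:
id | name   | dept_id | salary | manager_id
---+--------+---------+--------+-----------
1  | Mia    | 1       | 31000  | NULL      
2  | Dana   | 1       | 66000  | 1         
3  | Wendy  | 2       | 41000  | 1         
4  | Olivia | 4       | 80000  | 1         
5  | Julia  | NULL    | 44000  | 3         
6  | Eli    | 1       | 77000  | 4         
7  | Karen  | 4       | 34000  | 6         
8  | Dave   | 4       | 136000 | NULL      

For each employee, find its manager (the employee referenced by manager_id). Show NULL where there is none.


This is a self-join: employees is joined to a second copy of itself, matching each row's manager_id to another row's id. Use LEFT JOIN so rows with manager_id=NULL are kept.
  - employee 1 (Mia): manager_id=NULL -> NULL
  - employee 2 (Dana): manager_id=1 -> Mia
  - employee 3 (Wendy): manager_id=1 -> Mia
  - employee 4 (Olivia): manager_id=1 -> Mia
  - employee 5 (Julia): manager_id=3 -> Wendy
  - employee 6 (Eli): manager_id=4 -> Olivia
  - employee 7 (Karen): manager_id=6 -> Eli
  - employee 8 (Dave): manager_id=NULL -> NULL

SQL:
SELECT a.name AS item, b.name AS manager
FROM employees a
LEFT JOIN employees b ON a.manager_id = b.id

Result:
item   | manager
-------+--------
Mia    | NULL   
Dana   | Mia    
Wendy  | Mia    
Olivia | Mia    
Julia  | Wendy  
Eli    | Olivia 
Karen  | Eli    
Dave   | NULL   


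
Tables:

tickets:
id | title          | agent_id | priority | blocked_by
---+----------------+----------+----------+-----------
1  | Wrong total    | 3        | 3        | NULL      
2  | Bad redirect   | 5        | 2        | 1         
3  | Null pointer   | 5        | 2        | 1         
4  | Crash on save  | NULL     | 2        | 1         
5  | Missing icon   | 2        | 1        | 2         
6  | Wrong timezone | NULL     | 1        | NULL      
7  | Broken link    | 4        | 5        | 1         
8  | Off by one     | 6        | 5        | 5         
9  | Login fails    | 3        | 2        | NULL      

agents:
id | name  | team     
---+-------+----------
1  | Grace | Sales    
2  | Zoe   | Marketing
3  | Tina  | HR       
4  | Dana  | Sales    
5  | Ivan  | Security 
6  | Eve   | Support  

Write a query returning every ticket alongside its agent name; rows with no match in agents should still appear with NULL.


LEFT JOIN keeps every row from tickets (the left table); where agent_id has no match in agents, the agent columns become NULL. Walk through each ticket:
  - ticket 1 (Wrong total): agent_id=3 -> matches Tina
  - ticket 2 (Bad redirect): agent_id=5 -> matches Ivan
  - ticket 3 (Null pointer): agent_id=5 -> matches Ivan
  - ticket 4 (Crash on save): agent_id=NULL, no match -> kept with NULL
  - ticket 5 (Missing icon): agent_id=2 -> matches Zoe
  - ticket 6 (Wrong timezone): agent_id=NULL, no match -> kept with NULL
  - ticket 7 (Broken link): agent_id=4 -> matches Dana
  - ticket 8 (Off by one): agent_id=6 -> matches Eve
  - ticket 9 (Login fails): agent_id=3 -> matches Tina
All 9 rows appear; 2 have NULL agent.

SQL:
SELECT a.title, b.name AS agent
FROM tickets a
LEFT JOIN agents b ON a.agent_id = b.id

Result:
title          | agent
---------------+------
Wrong total    | Tina 
Bad redirect   | Ivan 
Null pointer   | Ivan 
Crash on save  | NULL 
Missing icon   | Zoe  
Wrong timezone | NULL 
Broken link    | Dana 
Off by one     | Eve  
Login fails    | Tina 


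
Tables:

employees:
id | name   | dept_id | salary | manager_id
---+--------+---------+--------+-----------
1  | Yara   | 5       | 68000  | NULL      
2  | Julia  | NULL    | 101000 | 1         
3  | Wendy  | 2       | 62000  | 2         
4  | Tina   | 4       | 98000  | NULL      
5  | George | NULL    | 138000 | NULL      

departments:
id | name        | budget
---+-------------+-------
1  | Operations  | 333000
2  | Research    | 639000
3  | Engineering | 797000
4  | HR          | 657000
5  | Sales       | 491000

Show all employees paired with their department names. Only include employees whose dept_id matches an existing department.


INNER JOIN keeps only employees rows whose dept_id matches an id in departments. Walk through each employee:
  - employee 1 (Yara): dept_id=5 -> matches Sales
  - employee 2 (Julia): dept_id=NULL, no match -> dropped
  - employee 3 (Wendy): dept_id=2 -> matches Research
  - employee 4 (Tina): dept_id=4 -> matches HR
  - employee 5 (George): dept_id=NULL, no match -> dropped
So 2 of 5 rows are dropped.

SQL:
SELECT a.name, b.name AS department
FROM employees a
INNER JOIN departments b ON a.dept_id = b.id

Result:
name  | department
------+-----------
Yara  | Sales     
Wendy | Research  
Tina  | HR        


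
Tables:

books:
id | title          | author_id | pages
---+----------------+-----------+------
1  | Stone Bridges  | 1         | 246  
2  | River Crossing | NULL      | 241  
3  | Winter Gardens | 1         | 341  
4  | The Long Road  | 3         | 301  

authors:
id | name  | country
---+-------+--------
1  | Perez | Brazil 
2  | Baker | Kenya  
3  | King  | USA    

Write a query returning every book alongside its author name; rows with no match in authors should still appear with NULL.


LEFT JOIN keeps every row from books (the left table); where author_id has no match in authors, the author columns become NULL. Walk through each book:
  - book 1 (Stone Bridges): author_id=1 -> matches Perez
  - book 2 (River Crossing): author_id=NULL, no match -> kept with NULL
  - book 3 (Winter Gardens): author_id=1 -> matches Perez
  - book 4 (The Long Road): author_id=3 -> matches King
All 4 rows appear; 1 has NULL author.

SQL:
SELECT a.title, b.name AS author
FROM books a
LEFT JOIN authors b ON a.author_id = b.id

Result:
title          | author
---------------+-------
Stone Bridges  | Perez 
River Crossing | NULL  
Winter Gardens | Perez 
The Long Road  | King  


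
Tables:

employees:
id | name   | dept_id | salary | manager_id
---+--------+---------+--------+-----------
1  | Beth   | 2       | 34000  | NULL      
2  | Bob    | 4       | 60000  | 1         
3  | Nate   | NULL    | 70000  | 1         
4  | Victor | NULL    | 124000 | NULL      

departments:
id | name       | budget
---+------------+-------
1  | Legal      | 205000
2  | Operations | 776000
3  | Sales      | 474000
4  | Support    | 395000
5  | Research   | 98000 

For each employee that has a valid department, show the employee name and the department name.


INNER JOIN keeps only employees rows whose dept_id matches an id in departments. Walk through each employee:
  - employee 1 (Beth): dept_id=2 -> matches Operations
  - employee 2 (Bob): dept_id=4 -> matches Support
  - employee 3 (Nate): dept_id=NULL, no match -> dropped
  - employee 4 (Victor): dept_id=NULL, no match -> dropped
So 2 of 4 rows are dropped.

SQL:
SELECT a.name, b.name AS department
FROM employees a
INNER JOIN departments b ON a.dept_id = b.id

Result:
name | department
-----+-----------
Beth | Operations
Bob  | Support   


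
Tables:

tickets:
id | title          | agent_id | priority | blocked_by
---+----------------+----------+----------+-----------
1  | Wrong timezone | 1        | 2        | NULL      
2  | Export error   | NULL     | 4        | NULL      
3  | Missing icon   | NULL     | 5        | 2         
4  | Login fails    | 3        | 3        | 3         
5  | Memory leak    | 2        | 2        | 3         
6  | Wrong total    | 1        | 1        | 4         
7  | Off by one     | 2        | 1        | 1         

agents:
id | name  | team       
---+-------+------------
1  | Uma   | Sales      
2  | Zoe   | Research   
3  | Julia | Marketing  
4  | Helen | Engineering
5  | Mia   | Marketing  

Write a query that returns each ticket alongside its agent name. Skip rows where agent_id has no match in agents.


INNER JOIN keeps only tickets rows whose agent_id matches an id in agents. Walk through each ticket:
  - ticket 1 (Wrong timezone): agent_id=1 -> matches Uma
  - ticket 2 (Export error): agent_id=NULL, no match -> dropped
  - ticket 3 (Missing icon): agent_id=NULL, no match -> dropped
  - ticket 4 (Login fails): agent_id=3 -> matches Julia
  - ticket 5 (Memory leak): agent_id=2 -> matches Zoe
  - ticket 6 (Wrong total): agent_id=1 -> matches Uma
  - ticket 7 (Off by one): agent_id=2 -> matches Zoe
So 2 of 7 rows are dropped.

SQL:
SELECT a.title, b.name AS agent
FROM tickets a
INNER JOIN agents b ON a.agent_id = b.id

Result:
title          | agent
---------------+------
Wrong timezone | Uma  
Login fails    | Julia
Memory leak    | Zoe  
Wrong total    | Uma  
Off by one     | Zoe  


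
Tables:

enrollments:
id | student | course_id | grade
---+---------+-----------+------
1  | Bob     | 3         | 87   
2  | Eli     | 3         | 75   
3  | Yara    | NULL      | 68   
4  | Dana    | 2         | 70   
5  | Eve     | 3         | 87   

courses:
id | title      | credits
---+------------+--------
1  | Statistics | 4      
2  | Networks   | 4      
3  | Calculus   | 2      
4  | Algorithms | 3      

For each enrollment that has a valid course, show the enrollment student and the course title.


INNER JOIN keeps only enrollments rows whose course_id matches an id in courses. Walk through each enrollment:
  - enrollment 1 (Bob): course_id=3 -> matches Calculus
  - enrollment 2 (Eli): course_id=3 -> matches Calculus
  - enrollment 3 (Yara): course_id=NULL, no match -> dropped
  - enrollment 4 (Dana): course_id=2 -> matches Networks
  - enrollment 5 (Eve): course_id=3 -> matches Calculus
So 1 of 5 rows is dropped.

SQL:
SELECT a.student, b.title AS course
FROM enrollments a
INNER JOIN courses b ON a.course_id = b.id

Result:
student | course  
--------+---------
Bob     | Calculus
Eli     | Calculus
Dana    | Networks
Eve     | Calculus


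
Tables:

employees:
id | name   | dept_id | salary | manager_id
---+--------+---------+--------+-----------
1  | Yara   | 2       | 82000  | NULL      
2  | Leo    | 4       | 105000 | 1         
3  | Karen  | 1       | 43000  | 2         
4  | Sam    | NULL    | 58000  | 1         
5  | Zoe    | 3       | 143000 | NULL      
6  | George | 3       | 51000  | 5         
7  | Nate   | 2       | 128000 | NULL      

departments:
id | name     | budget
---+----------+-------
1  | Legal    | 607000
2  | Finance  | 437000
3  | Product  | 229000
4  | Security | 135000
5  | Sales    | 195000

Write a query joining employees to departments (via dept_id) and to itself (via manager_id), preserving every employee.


Two LEFT JOINs from the same base table employees: one to departments via dept_id, one to employees itself via manager_id. Both are LEFT so every employee is preserved.
Match against departments:
  - employee 1 (Yara): dept_id=2 -> matches Finance
  - employee 2 (Leo): dept_id=4 -> matches Security
  - employee 3 (Karen): dept_id=1 -> matches Legal
  - employee 4 (Sam): dept_id=NULL, no match -> kept with NULL
  - employee 5 (Zoe): dept_id=3 -> matches Product
  - employee 6 (George): dept_id=3 -> matches Product
  - employee 7 (Nate): dept_id=2 -> matches Finance
Match against employees (self):
  - employee 1 (Yara): manager_id=NULL -> NULL
  - employee 2 (Leo): manager_id=1 -> Yara
  - employee 3 (Karen): manager_id=2 -> Leo
  - employee 4 (Sam): manager_id=1 -> Yara
  - employee 5 (Zoe): manager_id=NULL -> NULL
  - employee 6 (George): manager_id=5 -> Zoe
  - employee 7 (Nate): manager_id=NULL -> NULL

SQL:
SELECT a.name, b.name AS department, c.name AS manager
FROM employees a
LEFT JOIN departments b ON a.dept_id = b.id
LEFT JOIN employees c ON a.manager_id = c.id

Result:
name   | department | manager
-------+------------+--------
Yara   | Finance    | NULL   
Leo    | Security   | Yara   
Karen  | Legal      | Leo    
Sam    | NULL       | Yara   
Zoe    | Product    | NULL   
George | Product    | Zoe    
Nate   | Finance    | NULL   


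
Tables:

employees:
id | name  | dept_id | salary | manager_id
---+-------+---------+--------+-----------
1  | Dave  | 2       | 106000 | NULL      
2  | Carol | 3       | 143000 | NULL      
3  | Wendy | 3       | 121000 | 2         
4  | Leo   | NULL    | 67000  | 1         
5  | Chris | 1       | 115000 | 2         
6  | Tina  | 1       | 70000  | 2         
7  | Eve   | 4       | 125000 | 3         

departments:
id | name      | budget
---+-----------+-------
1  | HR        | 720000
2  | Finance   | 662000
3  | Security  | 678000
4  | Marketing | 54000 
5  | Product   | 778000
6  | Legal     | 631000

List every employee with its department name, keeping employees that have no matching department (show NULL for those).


LEFT JOIN keeps every row from employees (the left table); where dept_id has no match in departments, the department columns become NULL. Walk through each employee:
  - employee 1 (Dave): dept_id=2 -> matches Finance
  - employee 2 (Carol): dept_id=3 -> matches Security
  - employee 3 (Wendy): dept_id=3 -> matches Security
  - employee 4 (Leo): dept_id=NULL, no match -> kept with NULL
  - employee 5 (Chris): dept_id=1 -> matches HR
  - employee 6 (Tina): dept_id=1 -> matches HR
  - employee 7 (Eve): dept_id=4 -> matches Marketing
All 7 rows appear; 1 has NULL department.

SQL:
SELECT a.name, b.name AS department
FROM employees a
LEFT JOIN departments b ON a.dept_id = b.id

Result:
name  | department
------+-----------
Dave  | Finance   
Carol | Security  
Wendy | Security  
Leo   | NULL      
Chris | HR        
Tina  | HR        
Eve   | Marketing 


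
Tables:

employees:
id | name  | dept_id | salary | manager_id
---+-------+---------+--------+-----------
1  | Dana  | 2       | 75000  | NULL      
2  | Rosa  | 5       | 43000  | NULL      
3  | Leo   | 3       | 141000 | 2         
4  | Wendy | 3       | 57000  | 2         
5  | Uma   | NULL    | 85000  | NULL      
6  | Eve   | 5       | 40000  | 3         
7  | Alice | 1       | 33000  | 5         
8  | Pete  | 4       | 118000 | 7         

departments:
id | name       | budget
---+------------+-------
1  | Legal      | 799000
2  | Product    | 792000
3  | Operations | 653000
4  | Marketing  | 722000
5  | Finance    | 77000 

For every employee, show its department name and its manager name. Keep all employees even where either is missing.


Two LEFT JOINs from the same base table employees: one to departments via dept_id, one to employees itself via manager_id. Both are LEFT so every employee is preserved.
Match against departments:
  - employee 1 (Dana): dept_id=2 -> matches Product
  - employee 2 (Rosa): dept_id=5 -> matches Finance
  - employee 3 (Leo): dept_id=3 -> matches Operations
  - employee 4 (Wendy): dept_id=3 -> matches Operations
  - employee 5 (Uma): dept_id=NULL, no match -> kept with NULL
  - employee 6 (Eve): dept_id=5 -> matches Finance
  - employee 7 (Alice): dept_id=1 -> matches Legal
  - employee 8 (Pete): dept_id=4 -> matches Marketing
Match against employees (self):
  - employee 1 (Dana): manager_id=NULL -> NULL
  - employee 2 (Rosa): manager_id=NULL -> NULL
  - employee 3 (Leo): manager_id=2 -> Rosa
  - employee 4 (Wendy): manager_id=2 -> Rosa
  - employee 5 (Uma): manager_id=NULL -> NULL
  - employee 6 (Eve): manager_id=3 -> Leo
  - employee 7 (Alice): manager_id=5 -> Uma
  - employee 8 (Pete): manager_id=7 -> Alice

SQL:
SELECT a.name, b.name AS department, c.name AS manager
FROM employees a
LEFT JOIN departments b ON a.dept_id = b.id
LEFT JOIN employees c ON a.manager_id = c.id

Result:
name  | department | manager
------+------------+--------
Dana  | Product    | NULL   
Rosa  | Finance    | NULL   
Leo   | Operations | Rosa   
Wendy | Operations | Rosa   
Uma   | NULL       | NULL   
Eve   | Finance    | Leo    
Alice | Legal      | Uma    
Pete  | Marketing  | Alice  


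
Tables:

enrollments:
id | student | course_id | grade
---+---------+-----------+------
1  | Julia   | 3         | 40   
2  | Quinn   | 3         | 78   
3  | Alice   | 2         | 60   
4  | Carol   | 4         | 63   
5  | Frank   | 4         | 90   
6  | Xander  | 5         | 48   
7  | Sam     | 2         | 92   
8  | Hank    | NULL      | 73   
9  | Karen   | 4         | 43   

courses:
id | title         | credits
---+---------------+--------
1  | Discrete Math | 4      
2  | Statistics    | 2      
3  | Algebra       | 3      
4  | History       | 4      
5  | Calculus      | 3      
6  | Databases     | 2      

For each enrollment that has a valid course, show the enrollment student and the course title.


INNER JOIN keeps only enrollments rows whose course_id matches an id in courses. Walk through each enrollment:
  - enrollment 1 (Julia): course_id=3 -> matches Algebra
  - enrollment 2 (Quinn): course_id=3 -> matches Algebra
  - enrollment 3 (Alice): course_id=2 -> matches Statistics
  - enrollment 4 (Carol): course_id=4 -> matches History
  - enrollment 5 (Frank): course_id=4 -> matches History
  - enrollment 6 (Xander): course_id=5 -> matches Calculus
  - enrollment 7 (Sam): course_id=2 -> matches Statistics
  - enrollment 8 (Hank): course_id=NULL, no match -> dropped
  - enrollment 9 (Karen): course_id=4 -> matches History
So 1 of 9 rows is dropped.

SQL:
SELECT a.student, b.title AS course
FROM enrollments a
INNER JOIN courses b ON a.course_id = b.id

Result:
student | course    
--------+-----------
Julia   | Algebra   
Quinn   | Algebra   
Alice   | Statistics
Carol   | History   
Frank   | History   
Xander  | Calculus  
Sam     | Statistics
Karen   | History   


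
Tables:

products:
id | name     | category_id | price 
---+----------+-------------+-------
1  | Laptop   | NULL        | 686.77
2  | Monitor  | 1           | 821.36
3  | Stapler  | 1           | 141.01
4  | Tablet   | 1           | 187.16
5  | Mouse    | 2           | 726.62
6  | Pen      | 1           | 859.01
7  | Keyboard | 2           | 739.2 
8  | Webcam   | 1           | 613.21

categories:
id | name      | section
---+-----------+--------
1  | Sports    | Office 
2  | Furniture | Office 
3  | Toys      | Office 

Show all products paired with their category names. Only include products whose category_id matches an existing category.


INNER JOIN keeps only products rows whose category_id matches an id in categories. Walk through each product:
  - product 1 (Laptop): category_id=NULL, no match -> dropped
  - product 2 (Monitor): category_id=1 -> matches Sports
  - product 3 (Stapler): category_id=1 -> matches Sports
  - product 4 (Tablet): category_id=1 -> matches Sports
  - product 5 (Mouse): category_id=2 -> matches Furniture
  - product 6 (Pen): category_id=1 -> matches Sports
  - product 7 (Keyboard): category_id=2 -> matches Furniture
  - product 8 (Webcam): category_id=1 -> matches Sports
So 1 of 8 rows is dropped.

SQL:
SELECT a.name, b.name AS category
FROM products a
INNER JOIN categories b ON a.category_id = b.id

Result:
name     | category 
---------+----------
Monitor  | Sports   
Stapler  | Sports   
Tablet   | Sports   
Mouse    | Furniture
Pen      | Sports   
Keyboard | Furniture
Webcam   | Sports   


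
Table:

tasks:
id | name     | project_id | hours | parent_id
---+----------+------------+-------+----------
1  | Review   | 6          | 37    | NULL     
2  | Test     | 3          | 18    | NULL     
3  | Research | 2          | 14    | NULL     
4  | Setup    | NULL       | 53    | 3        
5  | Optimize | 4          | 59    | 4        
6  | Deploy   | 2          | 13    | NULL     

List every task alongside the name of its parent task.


This is a self-join: tasks is joined to a second copy of itself, matching each row's parent_id to another row's id. Use LEFT JOIN so rows with parent_id=NULL are kept.
  - task 1 (Review): parent_id=NULL -> NULL
  - task 2 (Test): parent_id=NULL -> NULL
  - task 3 (Research): parent_id=NULL -> NULL
  - task 4 (Setup): parent_id=3 -> Research
  - task 5 (Optimize): parent_id=4 -> Setup
  - task 6 (Deploy): parent_id=NULL -> NULL

SQL:
SELECT a.name AS item, b.name AS parent
FROM tasks a
LEFT JOIN tasks b ON a.parent_id = b.id

Result:
item     | parent  
---------+---------
Review   | NULL    
Test     | NULL    
Research | NULL    
Setup    | Research
Optimize | Setup   
Deploy   | NULL    


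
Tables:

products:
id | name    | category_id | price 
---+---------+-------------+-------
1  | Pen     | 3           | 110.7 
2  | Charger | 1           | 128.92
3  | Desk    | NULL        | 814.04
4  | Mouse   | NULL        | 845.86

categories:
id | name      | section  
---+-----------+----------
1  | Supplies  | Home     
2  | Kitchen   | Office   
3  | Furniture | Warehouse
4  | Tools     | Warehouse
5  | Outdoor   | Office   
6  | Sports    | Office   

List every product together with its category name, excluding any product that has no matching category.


INNER JOIN keeps only products rows whose category_id matches an id in categories. Walk through each product:
  - product 1 (Pen): category_id=3 -> matches Furniture
  - product 2 (Charger): category_id=1 -> matches Supplies
  - product 3 (Desk): category_id=NULL, no match -> dropped
  - product 4 (Mouse): category_id=NULL, no match -> dropped
So 2 of 4 rows are dropped.

SQL:
SELECT a.name, b.name AS category
FROM products a
INNER JOIN categories b ON a.category_id = b.id

Result:
name    | category 
--------+----------
Pen     | Furniture
Charger | Supplies 


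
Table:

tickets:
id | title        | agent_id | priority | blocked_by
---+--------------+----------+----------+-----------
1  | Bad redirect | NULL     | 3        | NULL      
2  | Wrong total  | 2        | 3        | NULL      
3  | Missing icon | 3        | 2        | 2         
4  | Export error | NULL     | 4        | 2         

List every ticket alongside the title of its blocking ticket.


This is a self-join: tickets is joined to a second copy of itself, matching each row's blocked_by to another row's id. Use LEFT JOIN so rows with blocked_by=NULL are kept.
  - ticket 1 (Bad redirect): blocked_by=NULL -> NULL
  - ticket 2 (Wrong total): blocked_by=NULL -> NULL
  - ticket 3 (Missing icon): blocked_by=2 -> Wrong total
  - ticket 4 (Export error): blocked_by=2 -> Wrong total

SQL:
SELECT a.title AS item, b.title AS blocked_by
FROM tickets a
LEFT JOIN tickets b ON a.blocked_by = b.id

Result:
item         | blocked_by 
-------------+------------
Bad redirect | NULL       
Wrong total  | NULL       
Missing icon | Wrong total
Export error | Wrong total


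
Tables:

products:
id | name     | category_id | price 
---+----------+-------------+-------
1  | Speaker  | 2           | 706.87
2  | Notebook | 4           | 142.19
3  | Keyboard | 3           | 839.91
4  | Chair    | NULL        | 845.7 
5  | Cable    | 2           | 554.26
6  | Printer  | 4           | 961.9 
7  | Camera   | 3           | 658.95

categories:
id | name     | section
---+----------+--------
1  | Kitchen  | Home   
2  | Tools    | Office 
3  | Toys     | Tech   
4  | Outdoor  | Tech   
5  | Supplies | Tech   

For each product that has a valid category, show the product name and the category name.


INNER JOIN keeps only products rows whose category_id matches an id in categories. Walk through each product:
  - product 1 (Speaker): category_id=2 -> matches Tools
  - product 2 (Notebook): category_id=4 -> matches Outdoor
  - product 3 (Keyboard): category_id=3 -> matches Toys
  - product 4 (Chair): category_id=NULL, no match -> dropped
  - product 5 (Cable): category_id=2 -> matches Tools
  - product 6 (Printer): category_id=4 -> matches Outdoor
  - product 7 (Camera): category_id=3 -> matches Toys
So 1 of 7 rows is dropped.

SQL:
SELECT a.name, b.name AS category
FROM products a
INNER JOIN categories b ON a.category_id = b.id

Result:
name     | category
---------+---------
Speaker  | Tools   
Notebook | Outdoor 
Keyboard | Toys    
Cable    | Tools   
Printer  | Outdoor 
Camera   | Toys    


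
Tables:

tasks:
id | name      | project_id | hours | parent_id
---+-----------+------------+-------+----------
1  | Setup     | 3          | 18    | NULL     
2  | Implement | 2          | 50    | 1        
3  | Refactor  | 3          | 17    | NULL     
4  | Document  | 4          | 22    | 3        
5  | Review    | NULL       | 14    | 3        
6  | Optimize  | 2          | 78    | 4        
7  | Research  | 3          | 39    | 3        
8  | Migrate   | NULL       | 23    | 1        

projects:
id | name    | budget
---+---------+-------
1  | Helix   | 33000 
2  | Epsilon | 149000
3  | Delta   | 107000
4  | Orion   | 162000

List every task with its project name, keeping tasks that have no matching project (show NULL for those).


LEFT JOIN keeps every row from tasks (the left table); where project_id has no match in projects, the project columns become NULL. Walk through each task:
  - task 1 (Setup): project_id=3 -> matches Delta
  - task 2 (Implement): project_id=2 -> matches Epsilon
  - task 3 (Refactor): project_id=3 -> matches Delta
  - task 4 (Document): project_id=4 -> matches Orion
  - task 5 (Review): project_id=NULL, no match -> kept with NULL
  - task 6 (Optimize): project_id=2 -> matches Epsilon
  - task 7 (Research): project_id=3 -> matches Delta
  - task 8 (Migrate): project_id=NULL, no match -> kept with NULL
All 8 rows appear; 2 have NULL project.

SQL:
SELECT a.name, b.name AS project
FROM tasks a
LEFT JOIN projects b ON a.project_id = b.id

Result:
name      | project
----------+--------
Setup     | Delta  
Implement | Epsilon
Refactor  | Delta  
Document  | Orion  
Review    | NULL   
Optimize  | Epsilon
Research  | Delta  
Migrate   | NULL   
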